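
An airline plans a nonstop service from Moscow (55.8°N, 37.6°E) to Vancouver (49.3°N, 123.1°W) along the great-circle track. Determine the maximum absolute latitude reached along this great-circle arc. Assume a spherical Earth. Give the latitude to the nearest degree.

≈ 83°N

The great circle lies in the plane with unit normal n̂ = (p₁ × p₂)/|p₁ × p₂|.
Here n̂_z ≈ -0.126; the vertex latitude is φ_max = arccos|n̂_z| ≈ 82.7°.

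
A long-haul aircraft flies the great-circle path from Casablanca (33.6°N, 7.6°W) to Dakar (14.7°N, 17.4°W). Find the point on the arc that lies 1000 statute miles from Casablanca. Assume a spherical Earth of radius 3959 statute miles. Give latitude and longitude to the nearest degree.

≈ 21°N, 15°W

Write both endpoints as unit vectors p₁, p₂ with components (cos φ cos λ, cos φ sin λ, sin φ).
The central angle between the endpoints is δ = arccos(p₁·p₂) ≈ 0.364 rad (20.9°). The total great-circle distance is δ·R ≈ 0.364 × 3959 ≈ 1443 mi, so the target fraction is f = 1000/1443 ≈ 0.693.
Interpolate at f ≈ 0.693 with slerp weights a = sin((1−f)δ)/sin δ ≈ 0.313, b = sin(fδ)/sin δ ≈ 0.701.
p = a·p₁ + b·p₂ ≈ (0.906, -0.237, 0.351); φ = arcsin(p_z) ≈ 20.56°, λ = atan2(p_y, p_x) ≈ -14.68°.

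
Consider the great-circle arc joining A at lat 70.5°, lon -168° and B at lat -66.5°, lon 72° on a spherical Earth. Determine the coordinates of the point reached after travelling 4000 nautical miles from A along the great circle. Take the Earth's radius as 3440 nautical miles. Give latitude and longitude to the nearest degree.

≈ lat 16°, lon 127°

Convert each endpoint to a unit vector on the sphere (x = cos φ cos λ, y = cos φ sin λ, z = sin φ).
The central angle between the endpoints is δ = arccos(p₁·p₂) ≈ 2.768 rad (158.6°). The total great-circle distance is δ·R ≈ 2.768 × 3440 ≈ 9522 nmi, so the target fraction is f = 4000/9522 ≈ 0.420.
Interpolate at f ≈ 0.420 with slerp weights a = sin((1−f)δ)/sin δ ≈ 2.738, b = sin(fδ)/sin δ ≈ 2.515.
p = a·p₁ + b·p₂ ≈ (-0.584, 0.764, 0.275); φ = arcsin(p_z) ≈ 15.95°, λ = atan2(p_y, p_x) ≈ 127.41°.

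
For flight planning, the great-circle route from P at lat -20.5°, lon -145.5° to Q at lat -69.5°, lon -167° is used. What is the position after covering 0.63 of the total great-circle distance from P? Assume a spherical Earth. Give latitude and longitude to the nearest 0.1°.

≈ lat -51.8°, lon -153.7°

Convert each endpoint to a unit vector on the sphere (x = cos φ cos λ, y = cos φ sin λ, z = sin φ).
The central angle between the endpoints is δ = arccos(p₁·p₂) ≈ 0.885 rad (50.7°).
Interpolate at f = 0.63 with slerp weights a = sin((1−f)δ)/sin δ ≈ 0.416, b = sin(fδ)/sin δ ≈ 0.684.
p = a·p₁ + b·p₂ ≈ (-0.554, -0.274, -0.786); φ = arcsin(p_z) ≈ -51.81°, λ = atan2(p_y, p_x) ≈ -153.66°.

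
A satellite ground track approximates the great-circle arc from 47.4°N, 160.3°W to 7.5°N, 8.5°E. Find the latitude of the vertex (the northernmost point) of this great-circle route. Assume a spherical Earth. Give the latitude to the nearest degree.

The great circle lies in the plane with unit normal n̂ = (p₁ × p₂)/|p₁ × p₂|.
Here n̂_z ≈ +0.158; the vertex latitude is φ_max = arccos|n̂_z| ≈ 80.9°.
Check via Clairaut: cos φ_max = |cos φ₁| · sin C = cos(47.4°)·sin(13.5°) ≈ 0.158, again giving ≈ 80.9°.

≈ 81°N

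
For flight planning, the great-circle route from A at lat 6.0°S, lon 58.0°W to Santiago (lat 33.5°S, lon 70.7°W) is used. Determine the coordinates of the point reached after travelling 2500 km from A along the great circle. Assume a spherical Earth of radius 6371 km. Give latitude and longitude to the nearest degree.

≈ lat 27°S, lon 67°W

From cos δ = sin φ₁ sin φ₂ + cos φ₁ cos φ₂ cos Δλ, the central angle is δ ≈ 0.522 rad (29.9°). The total great-circle distance is δ·R ≈ 0.522 × 6371 ≈ 3327 km, so the target fraction is f = 2500/3327 ≈ 0.751.
Interpolate at f ≈ 0.751 with slerp weights a = sin((1−f)δ)/sin δ ≈ 0.260, b = sin(fδ)/sin δ ≈ 0.767.
p = a·p₁ + b·p₂ ≈ (0.348, -0.822, -0.450); φ = arcsin(p_z) ≈ -26.76°, λ = atan2(p_y, p_x) ≈ -67.06°.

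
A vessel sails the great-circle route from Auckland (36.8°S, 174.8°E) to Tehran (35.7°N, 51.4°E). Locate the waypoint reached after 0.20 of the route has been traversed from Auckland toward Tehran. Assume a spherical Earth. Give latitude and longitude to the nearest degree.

≈ 26°S, 146°E

From cos δ = sin φ₁ sin φ₂ + cos φ₁ cos φ₂ cos Δλ, the central angle is δ ≈ 2.357 rad (135.0°).
Interpolate at f = 0.20 with slerp weights a = sin((1−f)δ)/sin δ ≈ 1.346, b = sin(fδ)/sin δ ≈ 0.643.
p = a·p₁ + b·p₂ ≈ (-0.747, 0.505, -0.431); φ = arcsin(p_z) ≈ -25.54°, λ = atan2(p_y, p_x) ≈ 145.93°.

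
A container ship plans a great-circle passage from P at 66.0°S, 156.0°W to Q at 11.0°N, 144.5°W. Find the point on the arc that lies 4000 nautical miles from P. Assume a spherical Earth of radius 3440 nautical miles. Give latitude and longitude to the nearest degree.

≈ 0°N, 145°W

Convert each endpoint to a unit vector on the sphere (x = cos φ cos λ, y = cos φ sin λ, z = sin φ).
The central angle between the endpoints is δ = arccos(p₁·p₂) ≈ 1.352 rad (77.5°). The total great-circle distance is δ·R ≈ 1.352 × 3440 ≈ 4651 nmi, so the target fraction is f = 4000/4651 ≈ 0.860.
Interpolate at f ≈ 0.860 with slerp weights a = sin((1−f)δ)/sin δ ≈ 0.193, b = sin(fδ)/sin δ ≈ 0.940.
p = a·p₁ + b·p₂ ≈ (-0.823, -0.568, 0.003); φ = arcsin(p_z) ≈ 0.19°, λ = atan2(p_y, p_x) ≈ -145.40°.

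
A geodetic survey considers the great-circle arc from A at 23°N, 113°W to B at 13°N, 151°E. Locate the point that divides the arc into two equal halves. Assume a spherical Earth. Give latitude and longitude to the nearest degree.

≈ 26°N, 163°W

Write both endpoints as unit vectors p₁, p₂ with components (cos φ cos λ, cos φ sin λ, sin φ).
The central angle between the endpoints is δ = arccos(p₁·p₂) ≈ 1.577 rad (90.3°).
Interpolate at f = 1/2 with slerp weights a = sin((1−f)δ)/sin δ ≈ 0.709, b = sin(fδ)/sin δ ≈ 0.709.
p = a·p₁ + b·p₂ ≈ (-0.859, -0.266, 0.437); φ = arcsin(p_z) ≈ 25.89°, λ = atan2(p_y, p_x) ≈ -162.81°.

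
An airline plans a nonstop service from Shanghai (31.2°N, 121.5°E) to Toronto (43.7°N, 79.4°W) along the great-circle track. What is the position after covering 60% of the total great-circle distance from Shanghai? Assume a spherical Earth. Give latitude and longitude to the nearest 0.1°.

≈ 76.4°N, 140.4°W

Write both endpoints as unit vectors p₁, p₂ with components (cos φ cos λ, cos φ sin λ, sin φ).
The central angle between the endpoints is δ = arccos(p₁·p₂) ≈ 1.792 rad (102.7°).
Interpolate at f = 0.60 with slerp weights a = sin((1−f)δ)/sin δ ≈ 0.674, b = sin(fδ)/sin δ ≈ 0.902.
p = a·p₁ + b·p₂ ≈ (-0.181, -0.150, 0.972); φ = arcsin(p_z) ≈ 76.41°, λ = atan2(p_y, p_x) ≈ -140.43°.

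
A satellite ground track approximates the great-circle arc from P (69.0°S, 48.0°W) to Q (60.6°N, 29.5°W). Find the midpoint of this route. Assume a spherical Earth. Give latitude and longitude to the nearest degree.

≈ (4°S, 37°W)

From cos δ = sin φ₁ sin φ₂ + cos φ₁ cos φ₂ cos Δλ, the central angle is δ ≈ 2.274 rad (130.3°).
Interpolate at f = 1/2 with slerp weights a = sin((1−f)δ)/sin δ ≈ 1.189, b = sin(fδ)/sin δ ≈ 1.189.
p = a·p₁ + b·p₂ ≈ (0.793, -0.604, -0.074); φ = arcsin(p_z) ≈ -4.25°, λ = atan2(p_y, p_x) ≈ -37.29°.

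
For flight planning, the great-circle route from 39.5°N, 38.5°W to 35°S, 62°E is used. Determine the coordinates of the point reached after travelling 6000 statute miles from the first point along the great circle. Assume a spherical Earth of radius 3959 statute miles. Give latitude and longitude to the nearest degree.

The haversine formula gives a central angle δ ≈ 2.071 rad (118.7°) between the endpoints. The total great-circle distance is δ·R ≈ 2.071 × 3959 ≈ 8201 mi, so the target fraction is f = 6000/8201 ≈ 0.732.
Interpolate at f ≈ 0.732 with slerp weights a = sin((1−f)δ)/sin δ ≈ 0.602, b = sin(fδ)/sin δ ≈ 1.138.
p = a·p₁ + b·p₂ ≈ (0.801, 0.534, -0.270); φ = arcsin(p_z) ≈ -15.67°, λ = atan2(p_y, p_x) ≈ 33.70°.

≈ 16°S, 34°E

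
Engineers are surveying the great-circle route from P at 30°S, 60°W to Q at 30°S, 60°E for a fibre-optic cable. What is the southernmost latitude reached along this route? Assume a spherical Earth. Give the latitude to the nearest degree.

The great circle lies in the plane with unit normal n̂ = (p₁ × p₂)/|p₁ × p₂|.
Here n̂_z ≈ +0.655; the vertex latitude is φ_max = arccos|n̂_z| ≈ 49.1°.
Check via Clairaut: cos φ_max = |cos φ₁| · sin C = cos(30.0°)·sin(130.9°) ≈ 0.655, again giving ≈ 49.1°.

≈ 49°S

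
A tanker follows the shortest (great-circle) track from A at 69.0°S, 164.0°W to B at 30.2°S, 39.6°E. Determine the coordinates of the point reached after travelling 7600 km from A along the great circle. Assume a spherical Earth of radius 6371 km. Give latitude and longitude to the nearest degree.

Convert each endpoint to a unit vector on the sphere (x = cos φ cos λ, y = cos φ sin λ, z = sin φ).
The central angle between the endpoints is δ = arccos(p₁·p₂) ≈ 1.384 rad (79.3°). The total great-circle distance is δ·R ≈ 1.384 × 6371 ≈ 8817 km, so the target fraction is f = 7600/8817 ≈ 0.862.
Interpolate at f ≈ 0.862 with slerp weights a = sin((1−f)δ)/sin δ ≈ 0.193, b = sin(fδ)/sin δ ≈ 0.946.
p = a·p₁ + b·p₂ ≈ (0.563, 0.502, -0.656); φ = arcsin(p_z) ≈ -41.01°, λ = atan2(p_y, p_x) ≈ 41.71°.

≈ 41°S, 42°E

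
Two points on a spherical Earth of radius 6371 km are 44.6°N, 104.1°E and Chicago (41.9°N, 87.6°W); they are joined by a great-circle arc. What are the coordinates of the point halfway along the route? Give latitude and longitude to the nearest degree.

≈ 84°N, 160°W

The haversine formula gives a central angle δ ≈ 1.621 rad (92.9°) between the endpoints.
Interpolate at f = 1/2 with slerp weights a = sin((1−f)δ)/sin δ ≈ 0.725, b = sin(fδ)/sin δ ≈ 0.725.
p = a·p₁ + b·p₂ ≈ (-0.103, -0.039, 0.994); φ = arcsin(p_z) ≈ 83.67°, λ = atan2(p_y, p_x) ≈ -159.54°.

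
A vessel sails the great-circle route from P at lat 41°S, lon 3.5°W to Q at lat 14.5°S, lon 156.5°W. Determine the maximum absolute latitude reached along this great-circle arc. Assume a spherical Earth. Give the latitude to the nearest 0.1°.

The great circle lies in the plane with unit normal n̂ = (p₁ × p₂)/|p₁ × p₂|.
Here n̂_z ≈ -0.380; the vertex latitude is φ_max = arccos|n̂_z| ≈ 67.7°.

≈ 67.7°S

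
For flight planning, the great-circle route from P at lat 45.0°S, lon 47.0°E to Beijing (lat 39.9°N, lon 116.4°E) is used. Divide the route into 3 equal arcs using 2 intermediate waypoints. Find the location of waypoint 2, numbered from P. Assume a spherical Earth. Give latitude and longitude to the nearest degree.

Write both endpoints as unit vectors p₁, p₂ with components (cos φ cos λ, cos φ sin λ, sin φ).
The central angle between the endpoints is δ = arccos(p₁·p₂) ≈ 1.837 rad (105.2°).
Interpolate at f = 2/3 with slerp weights a = sin((1−f)δ)/sin δ ≈ 0.596, b = sin(fδ)/sin δ ≈ 0.975.
p = a·p₁ + b·p₂ ≈ (-0.045, 0.978, 0.204); φ = arcsin(p_z) ≈ 11.78°, λ = atan2(p_y, p_x) ≈ 92.65°.

≈ lat 12°N, lon 93°E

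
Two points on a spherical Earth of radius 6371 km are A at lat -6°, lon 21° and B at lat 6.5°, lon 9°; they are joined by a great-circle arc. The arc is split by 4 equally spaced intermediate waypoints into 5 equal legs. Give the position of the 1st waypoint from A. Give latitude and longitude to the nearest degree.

≈ lat -4°, lon 19°

From cos δ = sin φ₁ sin φ₂ + cos φ₁ cos φ₂ cos Δλ, the central angle is δ ≈ 0.302 rad (17.3°).
Interpolate at f = 1/5 with slerp weights a = sin((1−f)δ)/sin δ ≈ 0.804, b = sin(fδ)/sin δ ≈ 0.203.
p = a·p₁ + b·p₂ ≈ (0.946, 0.318, -0.061); φ = arcsin(p_z) ≈ -3.50°, λ = atan2(p_y, p_x) ≈ 18.59°.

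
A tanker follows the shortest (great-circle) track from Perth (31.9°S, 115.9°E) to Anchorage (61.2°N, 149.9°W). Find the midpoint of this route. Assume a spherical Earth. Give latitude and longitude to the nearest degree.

The haversine formula gives a central angle δ ≈ 2.086 rad (119.5°) between the endpoints.
Interpolate at f = 1/2 with slerp weights a = sin((1−f)δ)/sin δ ≈ 0.993, b = sin(fδ)/sin δ ≈ 0.993.
p = a·p₁ + b·p₂ ≈ (-0.782, 0.518, 0.345); φ = arcsin(p_z) ≈ 20.21°, λ = atan2(p_y, p_x) ≈ 146.46°.

≈ (20°N, 146°E)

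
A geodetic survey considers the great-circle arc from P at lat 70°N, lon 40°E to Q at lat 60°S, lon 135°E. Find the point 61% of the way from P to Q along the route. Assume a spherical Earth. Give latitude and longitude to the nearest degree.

Convert each endpoint to a unit vector on the sphere (x = cos φ cos λ, y = cos φ sin λ, z = sin φ).
The central angle between the endpoints is δ = arccos(p₁·p₂) ≈ 2.548 rad (146.0°).
Interpolate at f = 0.61 with slerp weights a = sin((1−f)δ)/sin δ ≈ 1.497, b = sin(fδ)/sin δ ≈ 1.786.
p = a·p₁ + b·p₂ ≈ (-0.239, 0.961, -0.140); φ = arcsin(p_z) ≈ -8.06°, λ = atan2(p_y, p_x) ≈ 103.99°.

≈ lat 8°S, lon 104°E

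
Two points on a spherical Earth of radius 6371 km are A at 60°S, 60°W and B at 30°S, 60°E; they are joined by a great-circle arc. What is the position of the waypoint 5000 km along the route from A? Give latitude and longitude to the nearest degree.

≈ 57°S, 34°E

Write both endpoints as unit vectors p₁, p₂ with components (cos φ cos λ, cos φ sin λ, sin φ).
The central angle between the endpoints is δ = arccos(p₁·p₂) ≈ 1.353 rad (77.5°). The total great-circle distance is δ·R ≈ 1.353 × 6371 ≈ 8617 km, so the target fraction is f = 5000/8617 ≈ 0.580.
Interpolate at f ≈ 0.580 with slerp weights a = sin((1−f)δ)/sin δ ≈ 0.551, b = sin(fδ)/sin δ ≈ 0.724.
p = a·p₁ + b·p₂ ≈ (0.451, 0.304, -0.839); φ = arcsin(p_z) ≈ -57.03°, λ = atan2(p_y, p_x) ≈ 34.01°.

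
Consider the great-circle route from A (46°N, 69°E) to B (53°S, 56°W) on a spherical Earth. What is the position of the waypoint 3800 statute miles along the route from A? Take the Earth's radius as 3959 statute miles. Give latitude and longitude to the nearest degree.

≈ (6°N, 25°E)

From cos δ = sin φ₁ sin φ₂ + cos φ₁ cos φ₂ cos Δλ, the central angle is δ ≈ 2.522 rad (144.5°). The total great-circle distance is δ·R ≈ 2.522 × 3959 ≈ 9986 mi, so the target fraction is f = 3800/9986 ≈ 0.381.
Interpolate at f ≈ 0.381 with slerp weights a = sin((1−f)δ)/sin δ ≈ 1.723, b = sin(fδ)/sin δ ≈ 1.411.
p = a·p₁ + b·p₂ ≈ (0.904, 0.413, 0.112); φ = arcsin(p_z) ≈ 6.44°, λ = atan2(p_y, p_x) ≈ 24.57°.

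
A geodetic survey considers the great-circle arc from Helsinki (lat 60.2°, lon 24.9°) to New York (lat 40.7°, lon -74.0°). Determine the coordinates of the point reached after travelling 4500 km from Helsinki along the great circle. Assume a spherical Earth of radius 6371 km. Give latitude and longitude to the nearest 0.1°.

The haversine formula gives a central angle δ ≈ 1.038 rad (59.5°) between the endpoints. The total great-circle distance is δ·R ≈ 1.038 × 6371 ≈ 6616 km, so the target fraction is f = 4500/6616 ≈ 0.680.
Interpolate at f ≈ 0.680 with slerp weights a = sin((1−f)δ)/sin δ ≈ 0.378, b = sin(fδ)/sin δ ≈ 0.753.
p = a·p₁ + b·p₂ ≈ (0.328, -0.470, 0.820); φ = arcsin(p_z) ≈ 55.04°, λ = atan2(p_y, p_x) ≈ -55.08°.

≈ lat 55.0°, lon -55.1°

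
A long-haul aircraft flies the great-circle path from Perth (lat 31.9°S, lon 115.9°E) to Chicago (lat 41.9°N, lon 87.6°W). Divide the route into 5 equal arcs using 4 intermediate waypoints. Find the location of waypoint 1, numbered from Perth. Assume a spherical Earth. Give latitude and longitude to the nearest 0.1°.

From cos δ = sin φ₁ sin φ₂ + cos φ₁ cos φ₂ cos Δλ, the central angle is δ ≈ 2.772 rad (158.8°).
Interpolate at f = 1/5 with slerp weights a = sin((1−f)δ)/sin δ ≈ 2.208, b = sin(fδ)/sin δ ≈ 1.456.
p = a·p₁ + b·p₂ ≈ (-0.773, 0.603, -0.194); φ = arcsin(p_z) ≈ -11.20°, λ = atan2(p_y, p_x) ≈ 142.05°.

≈ lat 11.2°S, lon 142.0°E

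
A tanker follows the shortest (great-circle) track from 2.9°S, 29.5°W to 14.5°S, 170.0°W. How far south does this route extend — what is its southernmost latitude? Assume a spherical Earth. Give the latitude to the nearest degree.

The great circle lies in the plane with unit normal n̂ = (p₁ × p₂)/|p₁ × p₂|.
Here n̂_z ≈ -0.905; the vertex latitude is φ_max = arccos|n̂_z| ≈ 25.2°.
Check via Clairaut: cos φ_max = |cos φ₁| · sin C = cos(2.9°)·sin(115.1°) ≈ 0.905, again giving ≈ 25.2°.

≈ 25°S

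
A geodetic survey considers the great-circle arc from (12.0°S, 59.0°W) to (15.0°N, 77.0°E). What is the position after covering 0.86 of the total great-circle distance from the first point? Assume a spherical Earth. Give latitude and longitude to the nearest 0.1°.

Write both endpoints as unit vectors p₁, p₂ with components (cos φ cos λ, cos φ sin λ, sin φ).
The central angle between the endpoints is δ = arccos(p₁·p₂) ≈ 2.394 rad (137.2°).
Interpolate at f = 0.86 with slerp weights a = sin((1−f)δ)/sin δ ≈ 0.484, b = sin(fδ)/sin δ ≈ 1.299.
p = a·p₁ + b·p₂ ≈ (0.526, 0.817, 0.236); φ = arcsin(p_z) ≈ 13.63°, λ = atan2(p_y, p_x) ≈ 57.22°.

≈ (13.6°N, 57.2°E)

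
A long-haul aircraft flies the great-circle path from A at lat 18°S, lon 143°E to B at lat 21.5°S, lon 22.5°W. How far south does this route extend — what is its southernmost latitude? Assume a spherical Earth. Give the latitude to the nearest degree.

The great circle lies in the plane with unit normal n̂ = (p₁ × p₂)/|p₁ × p₂|.
Here n̂_z ≈ -0.331; the vertex latitude is φ_max = arccos|n̂_z| ≈ 70.7°.
Check via Clairaut: cos φ_max = |cos φ₁| · sin C = cos(18.0°)·sin(159.6°) ≈ 0.331, again giving ≈ 70.7°.

≈ 71°S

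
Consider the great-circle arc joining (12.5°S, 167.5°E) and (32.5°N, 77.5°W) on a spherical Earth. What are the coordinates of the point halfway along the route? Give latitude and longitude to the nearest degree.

≈ (18°N, 142°W)

Write both endpoints as unit vectors p₁, p₂ with components (cos φ cos λ, cos φ sin λ, sin φ).
The central angle between the endpoints is δ = arccos(p₁·p₂) ≈ 2.054 rad (117.7°).
Interpolate at f = 1/2 with slerp weights a = sin((1−f)δ)/sin δ ≈ 0.966, b = sin(fδ)/sin δ ≈ 0.966.
p = a·p₁ + b·p₂ ≈ (-0.744, -0.591, 0.310); φ = arcsin(p_z) ≈ 18.06°, λ = atan2(p_y, p_x) ≈ -141.54°.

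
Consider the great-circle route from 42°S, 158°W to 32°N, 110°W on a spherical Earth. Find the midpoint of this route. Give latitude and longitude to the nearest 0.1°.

Write both endpoints as unit vectors p₁, p₂ with components (cos φ cos λ, cos φ sin λ, sin φ).
The central angle between the endpoints is δ = arccos(p₁·p₂) ≈ 1.504 rad (86.2°).
Interpolate at f = 1/2 with slerp weights a = sin((1−f)δ)/sin δ ≈ 0.685, b = sin(fδ)/sin δ ≈ 0.685.
p = a·p₁ + b·p₂ ≈ (-0.670, -0.736, -0.095); φ = arcsin(p_z) ≈ -5.47°, λ = atan2(p_y, p_x) ≈ -132.32°.

≈ 5.5°S, 132.3°W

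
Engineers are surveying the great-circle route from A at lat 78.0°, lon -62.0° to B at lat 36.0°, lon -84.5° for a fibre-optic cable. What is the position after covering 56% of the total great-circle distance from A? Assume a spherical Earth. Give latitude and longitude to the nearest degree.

≈ lat 55°, lon -81°

Convert each endpoint to a unit vector on the sphere (x = cos φ cos λ, y = cos φ sin λ, z = sin φ).
The central angle between the endpoints is δ = arccos(p₁·p₂) ≈ 0.752 rad (43.1°).
Interpolate at f = 0.56 with slerp weights a = sin((1−f)δ)/sin δ ≈ 0.476, b = sin(fδ)/sin δ ≈ 0.598.
p = a·p₁ + b·p₂ ≈ (0.093, -0.569, 0.817); φ = arcsin(p_z) ≈ 54.78°, λ = atan2(p_y, p_x) ≈ -80.74°.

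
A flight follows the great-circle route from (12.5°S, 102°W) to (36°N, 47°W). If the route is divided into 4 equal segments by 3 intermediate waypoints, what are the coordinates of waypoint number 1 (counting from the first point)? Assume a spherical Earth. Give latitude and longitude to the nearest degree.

≈ (0°N, 90°W)

Write both endpoints as unit vectors p₁, p₂ with components (cos φ cos λ, cos φ sin λ, sin φ).
The central angle between the endpoints is δ = arccos(p₁·p₂) ≈ 1.239 rad (71.0°).
Interpolate at f = 1/4 with slerp weights a = sin((1−f)δ)/sin δ ≈ 0.847, b = sin(fδ)/sin δ ≈ 0.322.
p = a·p₁ + b·p₂ ≈ (0.006, -1.000, 0.006); φ = arcsin(p_z) ≈ 0.35°, λ = atan2(p_y, p_x) ≈ -89.66°.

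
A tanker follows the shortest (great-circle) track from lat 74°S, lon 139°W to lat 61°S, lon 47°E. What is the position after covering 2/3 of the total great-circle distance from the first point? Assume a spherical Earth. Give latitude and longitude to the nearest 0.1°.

Convert each endpoint to a unit vector on the sphere (x = cos φ cos λ, y = cos φ sin λ, z = sin φ).
The central angle between the endpoints is δ = arccos(p₁·p₂) ≈ 0.784 rad (44.9°).
Interpolate at f = 2/3 with slerp weights a = sin((1−f)δ)/sin δ ≈ 0.366, b = sin(fδ)/sin δ ≈ 0.707.
p = a·p₁ + b·p₂ ≈ (0.158, 0.185, -0.970); φ = arcsin(p_z) ≈ -75.96°, λ = atan2(p_y, p_x) ≈ 49.49°.

≈ lat 76.0°S, lon 49.5°E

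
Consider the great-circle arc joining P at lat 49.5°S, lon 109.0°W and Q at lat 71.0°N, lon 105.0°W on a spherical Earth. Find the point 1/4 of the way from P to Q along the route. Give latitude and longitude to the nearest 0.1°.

Write both endpoints as unit vectors p₁, p₂ with components (cos φ cos λ, cos φ sin λ, sin φ).
The central angle between the endpoints is δ = arccos(p₁·p₂) ≈ 2.104 rad (120.5°).
Interpolate at f = 1/4 with slerp weights a = sin((1−f)δ)/sin δ ≈ 1.161, b = sin(fδ)/sin δ ≈ 0.583.
p = a·p₁ + b·p₂ ≈ (-0.295, -0.896, -0.332); φ = arcsin(p_z) ≈ -19.37°, λ = atan2(p_y, p_x) ≈ -108.20°.

≈ lat 19.4°S, lon 108.2°W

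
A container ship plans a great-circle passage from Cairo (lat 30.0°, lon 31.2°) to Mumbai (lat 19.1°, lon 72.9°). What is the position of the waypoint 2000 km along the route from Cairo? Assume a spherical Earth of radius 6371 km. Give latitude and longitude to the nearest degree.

≈ lat 27°, lon 51°

Convert each endpoint to a unit vector on the sphere (x = cos φ cos λ, y = cos φ sin λ, z = sin φ).
The central angle between the endpoints is δ = arccos(p₁·p₂) ≈ 0.685 rad (39.2°). The total great-circle distance is δ·R ≈ 0.685 × 6371 ≈ 4362 km, so the target fraction is f = 2000/4362 ≈ 0.458.
Interpolate at f ≈ 0.458 with slerp weights a = sin((1−f)δ)/sin δ ≈ 0.573, b = sin(fδ)/sin δ ≈ 0.488.
p = a·p₁ + b·p₂ ≈ (0.560, 0.698, 0.446); φ = arcsin(p_z) ≈ 26.50°, λ = atan2(p_y, p_x) ≈ 51.26°.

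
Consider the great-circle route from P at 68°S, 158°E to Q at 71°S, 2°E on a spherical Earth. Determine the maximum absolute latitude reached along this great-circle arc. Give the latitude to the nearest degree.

The great circle lies in the plane with unit normal n̂ = (p₁ × p₂)/|p₁ × p₂|.
Here n̂_z ≈ -0.077; the vertex latitude is φ_max = arccos|n̂_z| ≈ 85.6°.

≈ 86°S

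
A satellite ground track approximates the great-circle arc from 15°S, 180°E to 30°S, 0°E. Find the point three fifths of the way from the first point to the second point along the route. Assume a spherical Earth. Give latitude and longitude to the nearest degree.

≈ 84°S, 0°E

Write both endpoints as unit vectors p₁, p₂ with components (cos φ cos λ, cos φ sin λ, sin φ).
The central angle between the endpoints is δ = arccos(p₁·p₂) ≈ 2.356 rad (135.0°).
Interpolate at f = 3/5 with slerp weights a = sin((1−f)δ)/sin δ ≈ 1.144, b = sin(fδ)/sin δ ≈ 1.397.
p = a·p₁ + b·p₂ ≈ (0.105, -0.000, -0.995); φ = arcsin(p_z) ≈ -84.00°, λ = atan2(p_y, p_x) ≈ -0.00°.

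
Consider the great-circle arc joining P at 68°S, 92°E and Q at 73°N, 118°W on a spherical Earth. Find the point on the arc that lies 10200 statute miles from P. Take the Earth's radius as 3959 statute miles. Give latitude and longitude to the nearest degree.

Convert each endpoint to a unit vector on the sphere (x = cos φ cos λ, y = cos φ sin λ, z = sin φ).
The central angle between the endpoints is δ = arccos(p₁·p₂) ≈ 2.949 rad (169.0°). The total great-circle distance is δ·R ≈ 2.949 × 3959 ≈ 11675 mi, so the target fraction is f = 10200/11675 ≈ 0.874.
Interpolate at f ≈ 0.874 with slerp weights a = sin((1−f)δ)/sin δ ≈ 1.903, b = sin(fδ)/sin δ ≈ 2.799.
p = a·p₁ + b·p₂ ≈ (-0.409, -0.010, 0.912); φ = arcsin(p_z) ≈ 65.85°, λ = atan2(p_y, p_x) ≈ -178.57°.

≈ 66°N, 179°W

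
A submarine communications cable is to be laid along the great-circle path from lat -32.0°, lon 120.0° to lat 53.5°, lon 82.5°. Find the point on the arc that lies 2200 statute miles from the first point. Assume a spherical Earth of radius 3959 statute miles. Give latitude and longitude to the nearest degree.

From cos δ = sin φ₁ sin φ₂ + cos φ₁ cos φ₂ cos Δλ, the central angle is δ ≈ 1.597 rad (91.5°). The total great-circle distance is δ·R ≈ 1.597 × 3959 ≈ 6321 mi, so the target fraction is f = 2200/6321 ≈ 0.348.
Interpolate at f ≈ 0.348 with slerp weights a = sin((1−f)δ)/sin δ ≈ 0.863, b = sin(fδ)/sin δ ≈ 0.528.
p = a·p₁ + b·p₂ ≈ (-0.325, 0.945, -0.033); φ = arcsin(p_z) ≈ -1.90°, λ = atan2(p_y, p_x) ≈ 108.98°.

≈ lat -2°, lon 109°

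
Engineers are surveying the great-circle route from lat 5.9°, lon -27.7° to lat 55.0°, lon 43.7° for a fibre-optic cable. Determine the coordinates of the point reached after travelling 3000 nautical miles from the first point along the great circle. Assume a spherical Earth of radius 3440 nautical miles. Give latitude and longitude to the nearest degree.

≈ lat 44°, lon 9°

Convert each endpoint to a unit vector on the sphere (x = cos φ cos λ, y = cos φ sin λ, z = sin φ).
The central angle between the endpoints is δ = arccos(p₁·p₂) ≈ 1.301 rad (74.6°). The total great-circle distance is δ·R ≈ 1.301 × 3440 ≈ 4477 nmi, so the target fraction is f = 3000/4477 ≈ 0.670.
Interpolate at f ≈ 0.670 with slerp weights a = sin((1−f)δ)/sin δ ≈ 0.432, b = sin(fδ)/sin δ ≈ 0.794.
p = a·p₁ + b·p₂ ≈ (0.710, 0.115, 0.695); φ = arcsin(p_z) ≈ 44.03°, λ = atan2(p_y, p_x) ≈ 9.21°.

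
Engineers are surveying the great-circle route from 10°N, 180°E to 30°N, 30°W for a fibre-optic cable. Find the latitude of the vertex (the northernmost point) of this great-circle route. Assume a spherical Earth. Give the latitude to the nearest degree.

≈ 56°N

The great circle lies in the plane with unit normal n̂ = (p₁ × p₂)/|p₁ × p₂|.
Here n̂_z ≈ +0.562; the vertex latitude is φ_max = arccos|n̂_z| ≈ 55.8°.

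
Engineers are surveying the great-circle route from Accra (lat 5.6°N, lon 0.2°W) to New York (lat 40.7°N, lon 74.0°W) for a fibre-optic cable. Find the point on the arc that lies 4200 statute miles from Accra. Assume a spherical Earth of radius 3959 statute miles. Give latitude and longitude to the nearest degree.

≈ lat 38°N, lon 57°W

Convert each endpoint to a unit vector on the sphere (x = cos φ cos λ, y = cos φ sin λ, z = sin φ).
The central angle between the endpoints is δ = arccos(p₁·p₂) ≈ 1.293 rad (74.1°). The total great-circle distance is δ·R ≈ 1.293 × 3959 ≈ 5119 mi, so the target fraction is f = 4200/5119 ≈ 0.820.
Interpolate at f ≈ 0.820 with slerp weights a = sin((1−f)δ)/sin δ ≈ 0.239, b = sin(fδ)/sin δ ≈ 0.908.
p = a·p₁ + b·p₂ ≈ (0.428, -0.662, 0.615); φ = arcsin(p_z) ≈ 37.96°, λ = atan2(p_y, p_x) ≈ -57.14°.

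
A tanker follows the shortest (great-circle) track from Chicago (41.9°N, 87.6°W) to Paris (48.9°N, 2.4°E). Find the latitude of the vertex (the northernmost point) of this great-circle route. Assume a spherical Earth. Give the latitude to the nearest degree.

≈ 56°N

The great circle lies in the plane with unit normal n̂ = (p₁ × p₂)/|p₁ × p₂|.
Here n̂_z ≈ +0.566; the vertex latitude is φ_max = arccos|n̂_z| ≈ 55.5°.
Check via Clairaut: cos φ_max = |cos φ₁| · sin C = cos(41.9°)·sin(49.5°) ≈ 0.566, again giving ≈ 55.5°.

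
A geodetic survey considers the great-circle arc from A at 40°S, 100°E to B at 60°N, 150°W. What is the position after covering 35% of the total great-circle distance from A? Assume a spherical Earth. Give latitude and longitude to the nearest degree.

Convert each endpoint to a unit vector on the sphere (x = cos φ cos λ, y = cos φ sin λ, z = sin φ).
The central angle between the endpoints is δ = arccos(p₁·p₂) ≈ 2.329 rad (133.4°).
Interpolate at f = 0.35 with slerp weights a = sin((1−f)δ)/sin δ ≈ 1.375, b = sin(fδ)/sin δ ≈ 1.003.
p = a·p₁ + b·p₂ ≈ (-0.617, 0.787, -0.016); φ = arcsin(p_z) ≈ -0.90°, λ = atan2(p_y, p_x) ≈ 128.10°.

≈ 1°S, 128°E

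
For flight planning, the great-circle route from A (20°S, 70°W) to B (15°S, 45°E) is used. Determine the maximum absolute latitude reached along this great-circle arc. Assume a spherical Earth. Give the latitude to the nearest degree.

The great circle lies in the plane with unit normal n̂ = (p₁ × p₂)/|p₁ × p₂|.
Here n̂_z ≈ +0.861; the vertex latitude is φ_max = arccos|n̂_z| ≈ 30.6°.
Check via Clairaut: cos φ_max = |cos φ₁| · sin C = cos(20.0°)·sin(113.6°) ≈ 0.861, again giving ≈ 30.6°.

≈ 31°S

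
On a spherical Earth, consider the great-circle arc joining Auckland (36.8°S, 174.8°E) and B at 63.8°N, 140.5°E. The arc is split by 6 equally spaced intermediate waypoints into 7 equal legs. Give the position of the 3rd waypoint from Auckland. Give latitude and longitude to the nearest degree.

≈ 7°N, 164°E

From cos δ = sin φ₁ sin φ₂ + cos φ₁ cos φ₂ cos Δλ, the central angle is δ ≈ 1.819 rad (104.2°).
Interpolate at f = 3/7 with slerp weights a = sin((1−f)δ)/sin δ ≈ 0.889, b = sin(fδ)/sin δ ≈ 0.725.
p = a·p₁ + b·p₂ ≈ (-0.956, 0.268, 0.118); φ = arcsin(p_z) ≈ 6.77°, λ = atan2(p_y, p_x) ≈ 164.33°.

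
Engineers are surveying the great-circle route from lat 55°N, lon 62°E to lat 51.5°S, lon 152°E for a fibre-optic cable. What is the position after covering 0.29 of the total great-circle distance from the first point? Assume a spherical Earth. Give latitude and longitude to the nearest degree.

≈ lat 26°N, lon 96°E

The haversine formula gives a central angle δ ≈ 2.267 rad (129.9°) between the endpoints.
Interpolate at f = 0.29 with slerp weights a = sin((1−f)δ)/sin δ ≈ 1.302, b = sin(fδ)/sin δ ≈ 0.796.
p = a·p₁ + b·p₂ ≈ (-0.087, 0.892, 0.443); φ = arcsin(p_z) ≈ 26.33°, λ = atan2(p_y, p_x) ≈ 95.57°.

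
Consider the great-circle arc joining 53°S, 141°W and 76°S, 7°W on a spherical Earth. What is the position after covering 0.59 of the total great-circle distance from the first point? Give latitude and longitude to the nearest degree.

≈ 79°S, 107°W

Convert each endpoint to a unit vector on the sphere (x = cos φ cos λ, y = cos φ sin λ, z = sin φ).
The central angle between the endpoints is δ = arccos(p₁·p₂) ≈ 0.831 rad (47.6°).
Interpolate at f = 0.59 with slerp weights a = sin((1−f)δ)/sin δ ≈ 0.452, b = sin(fδ)/sin δ ≈ 0.638.
p = a·p₁ + b·p₂ ≈ (-0.059, -0.190, -0.980); φ = arcsin(p_z) ≈ -78.52°, λ = atan2(p_y, p_x) ≈ -107.11°.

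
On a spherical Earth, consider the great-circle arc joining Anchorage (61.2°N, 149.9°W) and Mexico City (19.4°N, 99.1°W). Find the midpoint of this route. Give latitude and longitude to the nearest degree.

≈ 43°N, 116°W

Write both endpoints as unit vectors p₁, p₂ with components (cos φ cos λ, cos φ sin λ, sin φ).
The central angle between the endpoints is δ = arccos(p₁·p₂) ≈ 0.954 rad (54.7°).
Interpolate at f = 1/2 with slerp weights a = sin((1−f)δ)/sin δ ≈ 0.563, b = sin(fδ)/sin δ ≈ 0.563.
p = a·p₁ + b·p₂ ≈ (-0.319, -0.660, 0.680); φ = arcsin(p_z) ≈ 42.86°, λ = atan2(p_y, p_x) ≈ -115.76°.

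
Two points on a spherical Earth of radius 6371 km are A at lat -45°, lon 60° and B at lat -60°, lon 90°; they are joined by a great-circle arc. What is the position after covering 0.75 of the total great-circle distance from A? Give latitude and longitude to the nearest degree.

Write both endpoints as unit vectors p₁, p₂ with components (cos φ cos λ, cos φ sin λ, sin φ).
The central angle between the endpoints is δ = arccos(p₁·p₂) ≈ 0.406 rad (23.3°).
Interpolate at f = 0.75 with slerp weights a = sin((1−f)δ)/sin δ ≈ 0.257, b = sin(fδ)/sin δ ≈ 0.759.
p = a·p₁ + b·p₂ ≈ (0.091, 0.537, -0.839); φ = arcsin(p_z) ≈ -57.02°, λ = atan2(p_y, p_x) ≈ 80.41°.

≈ lat -57°, lon 80°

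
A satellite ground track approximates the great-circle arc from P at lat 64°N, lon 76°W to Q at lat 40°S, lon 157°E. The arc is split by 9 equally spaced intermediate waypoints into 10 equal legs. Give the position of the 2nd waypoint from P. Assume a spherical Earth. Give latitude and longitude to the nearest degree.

≈ lat 57°N, lon 133°W

Convert each endpoint to a unit vector on the sphere (x = cos φ cos λ, y = cos φ sin λ, z = sin φ).
The central angle between the endpoints is δ = arccos(p₁·p₂) ≈ 2.465 rad (141.2°).
Interpolate at f = 2/10 with slerp weights a = sin((1−f)δ)/sin δ ≈ 1.471, b = sin(fδ)/sin δ ≈ 0.756.
p = a·p₁ + b·p₂ ≈ (-0.377, -0.399, 0.836); φ = arcsin(p_z) ≈ 56.69°, λ = atan2(p_y, p_x) ≈ -133.38°.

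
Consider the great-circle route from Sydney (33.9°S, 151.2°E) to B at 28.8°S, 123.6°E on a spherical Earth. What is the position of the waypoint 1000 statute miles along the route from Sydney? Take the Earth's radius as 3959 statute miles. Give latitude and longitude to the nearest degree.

Convert each endpoint to a unit vector on the sphere (x = cos φ cos λ, y = cos φ sin λ, z = sin φ).
The central angle between the endpoints is δ = arccos(p₁·p₂) ≈ 0.420 rad (24.0°). The total great-circle distance is δ·R ≈ 0.420 × 3959 ≈ 1661 mi, so the target fraction is f = 1000/1661 ≈ 0.602.
Interpolate at f ≈ 0.602 with slerp weights a = sin((1−f)δ)/sin δ ≈ 0.408, b = sin(fδ)/sin δ ≈ 0.614.
p = a·p₁ + b·p₂ ≈ (-0.594, 0.611, -0.523); φ = arcsin(p_z) ≈ -31.54°, λ = atan2(p_y, p_x) ≈ 134.21°.

≈ 32°S, 134°E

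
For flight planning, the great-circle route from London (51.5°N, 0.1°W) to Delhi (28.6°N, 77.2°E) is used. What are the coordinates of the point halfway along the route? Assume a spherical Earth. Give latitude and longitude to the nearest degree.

Convert each endpoint to a unit vector on the sphere (x = cos φ cos λ, y = cos φ sin λ, z = sin φ).
The central angle between the endpoints is δ = arccos(p₁·p₂) ≈ 1.053 rad (60.3°).
Interpolate at f = 1/2 with slerp weights a = sin((1−f)δ)/sin δ ≈ 0.578, b = sin(fδ)/sin δ ≈ 0.578.
p = a·p₁ + b·p₂ ≈ (0.473, 0.495, 0.729); φ = arcsin(p_z) ≈ 46.84°, λ = atan2(p_y, p_x) ≈ 46.30°.

≈ 47°N, 46°E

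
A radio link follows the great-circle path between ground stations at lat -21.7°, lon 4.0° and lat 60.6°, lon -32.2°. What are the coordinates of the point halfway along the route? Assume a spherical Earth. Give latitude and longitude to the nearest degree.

Write both endpoints as unit vectors p₁, p₂ with components (cos φ cos λ, cos φ sin λ, sin φ).
The central angle between the endpoints is δ = arccos(p₁·p₂) ≈ 1.525 rad (87.4°).
Interpolate at f = 1/2 with slerp weights a = sin((1−f)δ)/sin δ ≈ 0.691, b = sin(fδ)/sin δ ≈ 0.691.
p = a·p₁ + b·p₂ ≈ (0.928, -0.136, 0.347); φ = arcsin(p_z) ≈ 20.29°, λ = atan2(p_y, p_x) ≈ -8.34°.

≈ lat 20°, lon -8°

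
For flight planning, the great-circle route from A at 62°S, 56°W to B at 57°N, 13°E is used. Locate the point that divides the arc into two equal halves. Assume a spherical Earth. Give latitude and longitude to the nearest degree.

From cos δ = sin φ₁ sin φ₂ + cos φ₁ cos φ₂ cos Δλ, the central angle is δ ≈ 2.277 rad (130.5°).
Interpolate at f = 1/2 with slerp weights a = sin((1−f)δ)/sin δ ≈ 1.193, b = sin(fδ)/sin δ ≈ 1.193.
p = a·p₁ + b·p₂ ≈ (0.947, -0.318, -0.053); φ = arcsin(p_z) ≈ -3.03°, λ = atan2(p_y, p_x) ≈ -18.58°.

≈ 3°S, 19°W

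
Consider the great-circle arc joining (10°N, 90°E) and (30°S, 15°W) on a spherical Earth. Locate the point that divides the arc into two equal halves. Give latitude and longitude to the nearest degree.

≈ (16°S, 42°E)

The haversine formula gives a central angle δ ≈ 1.883 rad (107.9°) between the endpoints.
Interpolate at f = 1/2 with slerp weights a = sin((1−f)δ)/sin δ ≈ 0.850, b = sin(fδ)/sin δ ≈ 0.850.
p = a·p₁ + b·p₂ ≈ (0.711, 0.646, -0.277); φ = arcsin(p_z) ≈ -16.10°, λ = atan2(p_y, p_x) ≈ 42.28°.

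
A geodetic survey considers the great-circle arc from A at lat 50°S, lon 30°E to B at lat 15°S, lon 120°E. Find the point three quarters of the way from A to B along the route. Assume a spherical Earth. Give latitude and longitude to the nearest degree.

≈ lat 29°S, lon 105°E

Convert each endpoint to a unit vector on the sphere (x = cos φ cos λ, y = cos φ sin λ, z = sin φ).
The central angle between the endpoints is δ = arccos(p₁·p₂) ≈ 1.371 rad (78.6°).
Interpolate at f = 3/4 with slerp weights a = sin((1−f)δ)/sin δ ≈ 0.343, b = sin(fδ)/sin δ ≈ 0.874.
p = a·p₁ + b·p₂ ≈ (-0.231, 0.841, -0.489); φ = arcsin(p_z) ≈ -29.27°, λ = atan2(p_y, p_x) ≈ 105.36°.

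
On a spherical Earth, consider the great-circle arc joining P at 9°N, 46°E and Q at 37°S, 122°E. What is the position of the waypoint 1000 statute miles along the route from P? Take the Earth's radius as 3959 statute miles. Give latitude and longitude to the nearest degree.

≈ 0°N, 57°E

Convert each endpoint to a unit vector on the sphere (x = cos φ cos λ, y = cos φ sin λ, z = sin φ).
The central angle between the endpoints is δ = arccos(p₁·p₂) ≈ 1.474 rad (84.5°). The total great-circle distance is δ·R ≈ 1.474 × 3959 ≈ 5835 mi, so the target fraction is f = 1000/5835 ≈ 0.171.
Interpolate at f ≈ 0.171 with slerp weights a = sin((1−f)δ)/sin δ ≈ 0.944, b = sin(fδ)/sin δ ≈ 0.251.
p = a·p₁ + b·p₂ ≈ (0.541, 0.841, -0.003); φ = arcsin(p_z) ≈ -0.20°, λ = atan2(p_y, p_x) ≈ 57.22°.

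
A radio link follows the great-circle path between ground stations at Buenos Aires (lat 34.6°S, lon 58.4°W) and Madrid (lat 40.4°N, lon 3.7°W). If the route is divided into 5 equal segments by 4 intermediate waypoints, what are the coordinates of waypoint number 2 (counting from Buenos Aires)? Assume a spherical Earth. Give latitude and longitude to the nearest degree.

≈ lat 4°S, lon 37°W

From cos δ = sin φ₁ sin φ₂ + cos φ₁ cos φ₂ cos Δλ, the central angle is δ ≈ 1.577 rad (90.3°).
Interpolate at f = 2/5 with slerp weights a = sin((1−f)δ)/sin δ ≈ 0.811, b = sin(fδ)/sin δ ≈ 0.590.
p = a·p₁ + b·p₂ ≈ (0.798, -0.598, -0.078); φ = arcsin(p_z) ≈ -4.50°, λ = atan2(p_y, p_x) ≈ -36.83°.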